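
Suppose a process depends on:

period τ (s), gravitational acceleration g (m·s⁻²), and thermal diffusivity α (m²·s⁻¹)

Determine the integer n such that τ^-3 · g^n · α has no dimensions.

Balance the L exponent: (1)·n from g, plus −3·(0) + (2) = 2 from the rest, must sum to zero.
n + 2 = 0, so n = -2.

-2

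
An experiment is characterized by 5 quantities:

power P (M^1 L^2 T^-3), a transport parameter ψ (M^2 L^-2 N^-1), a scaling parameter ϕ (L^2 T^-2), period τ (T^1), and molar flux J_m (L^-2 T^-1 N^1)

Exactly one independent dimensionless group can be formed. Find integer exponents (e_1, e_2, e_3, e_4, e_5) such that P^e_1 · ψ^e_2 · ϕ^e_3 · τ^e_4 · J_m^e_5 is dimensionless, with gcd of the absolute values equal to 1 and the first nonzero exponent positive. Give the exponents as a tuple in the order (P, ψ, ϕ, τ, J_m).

(2, -1, -4, -3, -1)

M: e_1·(1) + e_2·(2) + e_3·(0) + e_4·(0) + e_5·(0) = 0
L: e_1·(2) + e_2·(-2) + e_3·(2) + e_4·(0) + e_5·(-2) = 0
T: e_1·(-3) + e_2·(0) + e_3·(-2) + e_4·(1) + e_5·(-1) = 0
N: e_1·(0) + e_2·(-1) + e_3·(0) + e_4·(0) + e_5·(1) = 0
Solving this homogeneous linear system for the smallest-integer solution (first nonzero entry positive) gives (2, -1, -4, -3, -1).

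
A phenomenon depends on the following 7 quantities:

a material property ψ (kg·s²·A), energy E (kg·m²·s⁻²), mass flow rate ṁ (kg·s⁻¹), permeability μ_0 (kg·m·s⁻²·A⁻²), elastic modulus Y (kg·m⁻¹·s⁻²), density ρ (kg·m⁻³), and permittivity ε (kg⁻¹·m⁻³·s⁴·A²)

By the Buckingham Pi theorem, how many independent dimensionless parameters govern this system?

3

There are 7 variables and 4 base dimensions (M, L, T, I).
The dimension matrix has rank 4.
Independent dimensionless groups: 7 − 4 = 3.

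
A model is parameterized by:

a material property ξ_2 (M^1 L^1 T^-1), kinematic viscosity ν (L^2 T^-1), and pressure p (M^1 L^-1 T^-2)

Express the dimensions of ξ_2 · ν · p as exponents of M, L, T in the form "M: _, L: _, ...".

M: 2, L: 2, T: -4

Collect each base-dimension exponent across the product:
  M: (1) + (0) + (1) = 2
  L: (1) + (2) + (-1) = 2
  T: (-1) + (-1) + (-2) = -4
So the dimensions are [M² L² T⁻⁴].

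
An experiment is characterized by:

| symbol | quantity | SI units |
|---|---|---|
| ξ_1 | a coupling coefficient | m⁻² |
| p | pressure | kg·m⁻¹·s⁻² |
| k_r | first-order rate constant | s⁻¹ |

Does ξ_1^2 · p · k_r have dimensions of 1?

Sum the exponent of each base dimension across the product:
  M: 2·[ξ_1]_M + [p]_M + [k_r]_M = 2·(0) + (1) + (0) = 1
  L: 2·[ξ_1]_L + [p]_L + [k_r]_L = 2·(-2) + (-1) + (0) = -5
  T: 2·[ξ_1]_T + [p]_T + [k_r]_T = 2·(0) + (-2) + (-1) = -3
Net dimensions [M L⁻⁵ T⁻³] ≠ [1] — not dimensionless.

no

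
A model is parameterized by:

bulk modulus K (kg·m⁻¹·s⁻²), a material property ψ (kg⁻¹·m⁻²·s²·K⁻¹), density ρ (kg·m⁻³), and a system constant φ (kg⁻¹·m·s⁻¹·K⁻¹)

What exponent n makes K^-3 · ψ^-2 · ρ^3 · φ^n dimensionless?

Balance the M exponent: (-1)·n from φ, plus −3·(1) − 2·(-1) + 3·(1) = 2 from the rest, must sum to zero.
−n + 2 = 0, so n = 2.

2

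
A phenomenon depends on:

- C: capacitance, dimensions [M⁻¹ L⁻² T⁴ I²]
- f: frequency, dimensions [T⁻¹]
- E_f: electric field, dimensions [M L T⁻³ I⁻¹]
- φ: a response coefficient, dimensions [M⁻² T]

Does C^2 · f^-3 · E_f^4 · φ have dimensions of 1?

yes

Sum the exponent of each base dimension across the product:
  M: 2·[C]_M − 3·[f]_M + 4·[E_f]_M + [φ]_M = 2·(-1) − 3·(0) + 4·(1) + (-2) = 0
  L: 2·[C]_L − 3·[f]_L + 4·[E_f]_L + [φ]_L = 2·(-2) − 3·(0) + 4·(1) + (0) = 0
  T: 2·[C]_T − 3·[f]_T + 4·[E_f]_T + [φ]_T = 2·(4) − 3·(-1) + 4·(-3) + (1) = 0
  I: 2·[C]_I − 3·[f]_I + 4·[E_f]_I + [φ]_I = 2·(2) − 3·(0) + 4·(-1) + (0) = 0
All base exponents vanish — dimensionless.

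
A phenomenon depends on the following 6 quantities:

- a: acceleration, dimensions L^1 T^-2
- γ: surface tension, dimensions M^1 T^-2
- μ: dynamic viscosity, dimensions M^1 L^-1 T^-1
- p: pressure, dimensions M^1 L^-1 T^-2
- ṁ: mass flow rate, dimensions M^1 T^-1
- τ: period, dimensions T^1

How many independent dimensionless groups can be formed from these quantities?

3

There are 6 variables and 3 base dimensions (M, L, T).
The dimension matrix has rank 3.
Independent dimensionless groups: 6 − 3 = 3.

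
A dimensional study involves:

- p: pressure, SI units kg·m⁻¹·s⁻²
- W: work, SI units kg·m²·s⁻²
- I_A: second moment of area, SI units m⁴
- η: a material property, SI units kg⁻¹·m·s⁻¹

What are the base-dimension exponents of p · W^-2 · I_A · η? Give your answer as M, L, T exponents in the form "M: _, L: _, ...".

M: -2, L: 0, T: 1

Collect each base-dimension exponent across the product:
  M: (1) − 2·(1) + (0) + (-1) = -2
  L: (-1) − 2·(2) + (4) + (1) = 0
  T: (-2) − 2·(-2) + (0) + (-1) = 1
So the dimensions are [M⁻² T].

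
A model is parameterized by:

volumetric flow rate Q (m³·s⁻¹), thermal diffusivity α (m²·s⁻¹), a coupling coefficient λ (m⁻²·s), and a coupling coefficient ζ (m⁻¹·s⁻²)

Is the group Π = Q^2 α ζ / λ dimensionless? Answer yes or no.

Sum the exponent of each base dimension across the product:
  L: 2·[Q]_L + [α]_L − [λ]_L + [ζ]_L = 2·(3) + (2) − (-2) + (-1) = 9
  T: 2·[Q]_T + [α]_T − [λ]_T + [ζ]_T = 2·(-1) + (-1) − (1) + (-2) = -6
Net dimensions [L⁹ T⁻⁶] ≠ [1] — not dimensionless.

no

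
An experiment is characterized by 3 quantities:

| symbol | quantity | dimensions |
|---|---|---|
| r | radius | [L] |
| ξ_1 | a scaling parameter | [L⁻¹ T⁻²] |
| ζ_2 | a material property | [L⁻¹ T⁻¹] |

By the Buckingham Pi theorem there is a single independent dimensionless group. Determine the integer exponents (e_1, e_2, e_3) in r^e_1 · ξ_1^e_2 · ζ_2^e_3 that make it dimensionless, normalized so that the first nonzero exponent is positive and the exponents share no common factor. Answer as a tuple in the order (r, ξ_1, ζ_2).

(1, -1, 2)

L: e_1·(1) + e_2·(-1) + e_3·(-1) = 0
T: e_1·(0) + e_2·(-2) + e_3·(-1) = 0
Solving this homogeneous linear system for the smallest-integer solution (first nonzero entry positive) gives (1, -1, 2).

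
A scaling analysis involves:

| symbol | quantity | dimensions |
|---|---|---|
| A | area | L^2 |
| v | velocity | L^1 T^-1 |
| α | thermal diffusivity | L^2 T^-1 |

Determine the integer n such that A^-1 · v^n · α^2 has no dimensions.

-2

Balance the L exponent: (1)·n from v, plus −(2) + 2·(2) = 2 from the rest, must sum to zero.
n + 2 = 0, so n = -2.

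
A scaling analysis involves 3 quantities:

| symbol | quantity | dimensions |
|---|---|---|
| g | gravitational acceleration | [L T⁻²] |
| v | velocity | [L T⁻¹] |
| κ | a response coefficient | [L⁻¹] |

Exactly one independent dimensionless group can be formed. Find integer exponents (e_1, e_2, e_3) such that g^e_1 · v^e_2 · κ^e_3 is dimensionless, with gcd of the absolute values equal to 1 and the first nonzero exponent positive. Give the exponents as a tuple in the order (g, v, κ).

L: e_1·(1) + e_2·(1) + e_3·(-1) = 0
T: e_1·(-2) + e_2·(-1) + e_3·(0) = 0
Solving this homogeneous linear system for the smallest-integer solution (first nonzero entry positive) gives (1, -2, -1).

(1, -2, -1)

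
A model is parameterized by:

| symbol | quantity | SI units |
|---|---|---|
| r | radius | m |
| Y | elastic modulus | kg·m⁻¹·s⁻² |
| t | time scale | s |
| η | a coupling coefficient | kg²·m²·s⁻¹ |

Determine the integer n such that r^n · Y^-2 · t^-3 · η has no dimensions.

-4

Balance the L exponent: (1)·n from r, plus −2·(-1) − 3·(0) + (2) = 4 from the rest, must sum to zero.
n + 4 = 0, so n = -4.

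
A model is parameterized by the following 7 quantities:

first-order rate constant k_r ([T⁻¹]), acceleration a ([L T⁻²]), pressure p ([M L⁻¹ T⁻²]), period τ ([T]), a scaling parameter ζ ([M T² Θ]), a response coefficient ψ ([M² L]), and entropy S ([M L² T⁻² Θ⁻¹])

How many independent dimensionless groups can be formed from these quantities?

3

There are 7 variables and 4 base dimensions (M, L, T, Θ).
The dimension matrix has rank 4.
Independent dimensionless groups: 7 − 4 = 3.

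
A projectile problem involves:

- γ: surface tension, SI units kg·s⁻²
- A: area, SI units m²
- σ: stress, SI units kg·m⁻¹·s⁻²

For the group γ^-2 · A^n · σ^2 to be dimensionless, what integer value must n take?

1

Balance the L exponent: (2)·n from A, plus −2·(0) + 2·(-1) = -2 from the rest, must sum to zero.
2n − 2 = 0, so n = 1.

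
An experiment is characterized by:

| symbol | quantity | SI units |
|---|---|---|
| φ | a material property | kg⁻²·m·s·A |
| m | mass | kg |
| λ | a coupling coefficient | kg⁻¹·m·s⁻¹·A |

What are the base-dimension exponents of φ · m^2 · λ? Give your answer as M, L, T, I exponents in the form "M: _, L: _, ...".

Collect each base-dimension exponent across the product:
  M: (-2) + 2·(1) + (-1) = -1
  L: (1) + 2·(0) + (1) = 2
  T: (1) + 2·(0) + (-1) = 0
  I: (1) + 2·(0) + (1) = 2
So the dimensions are [M⁻¹ L² I²].

M: -1, L: 2, T: 0, I: 2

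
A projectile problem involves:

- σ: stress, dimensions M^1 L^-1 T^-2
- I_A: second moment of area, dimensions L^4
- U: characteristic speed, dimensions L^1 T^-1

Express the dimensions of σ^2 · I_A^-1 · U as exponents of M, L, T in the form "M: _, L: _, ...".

M: 2, L: -5, T: -5

Collect each base-dimension exponent across the product:
  M: 2·(1) − (0) + (0) = 2
  L: 2·(-1) − (4) + (1) = -5
  T: 2·(-2) − (0) + (-1) = -5
So the dimensions are [M² L⁻⁵ T⁻⁵].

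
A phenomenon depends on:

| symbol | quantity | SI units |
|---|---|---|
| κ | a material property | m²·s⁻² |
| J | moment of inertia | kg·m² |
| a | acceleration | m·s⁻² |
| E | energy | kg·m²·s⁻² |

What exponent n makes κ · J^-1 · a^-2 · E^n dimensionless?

Balance the M exponent: (1)·n from E, plus (0) − (1) − 2·(0) = -1 from the rest, must sum to zero.
n − 1 = 0, so n = 1.

1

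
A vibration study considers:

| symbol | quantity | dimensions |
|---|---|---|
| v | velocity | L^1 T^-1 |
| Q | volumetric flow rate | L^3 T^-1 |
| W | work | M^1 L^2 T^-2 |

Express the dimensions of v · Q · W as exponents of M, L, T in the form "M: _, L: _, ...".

M: 1, L: 6, T: -4

Collect each base-dimension exponent across the product:
  M: (0) + (0) + (1) = 1
  L: (1) + (3) + (2) = 6
  T: (-1) + (-1) + (-2) = -4
So the dimensions are [M L⁶ T⁻⁴].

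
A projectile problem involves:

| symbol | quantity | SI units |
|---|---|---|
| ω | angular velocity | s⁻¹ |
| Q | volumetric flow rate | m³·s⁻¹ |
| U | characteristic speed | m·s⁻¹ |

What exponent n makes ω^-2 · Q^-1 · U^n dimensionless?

3

Balance the L exponent: (1)·n from U, plus −2·(0) − (3) = -3 from the rest, must sum to zero.
n − 3 = 0, so n = 3.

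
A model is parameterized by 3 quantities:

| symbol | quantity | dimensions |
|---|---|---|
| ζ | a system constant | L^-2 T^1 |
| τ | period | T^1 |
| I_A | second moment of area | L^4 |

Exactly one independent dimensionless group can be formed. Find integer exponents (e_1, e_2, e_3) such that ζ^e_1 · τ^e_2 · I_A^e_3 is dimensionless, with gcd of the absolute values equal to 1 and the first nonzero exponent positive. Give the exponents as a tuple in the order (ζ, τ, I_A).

L: e_1·(-2) + e_2·(0) + e_3·(4) = 0
T: e_1·(1) + e_2·(1) + e_3·(0) = 0
Solving this homogeneous linear system for the smallest-integer solution (first nonzero entry positive) gives (2, -2, 1).

(2, -2, 1)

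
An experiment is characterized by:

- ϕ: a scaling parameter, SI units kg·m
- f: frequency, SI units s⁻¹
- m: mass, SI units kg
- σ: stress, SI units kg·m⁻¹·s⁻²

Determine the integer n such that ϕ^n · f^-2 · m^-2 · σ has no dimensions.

Balance the M exponent: (1)·n from ϕ, plus −2·(0) − 2·(1) + (1) = -1 from the rest, must sum to zero.
n − 1 = 0, so n = 1.

1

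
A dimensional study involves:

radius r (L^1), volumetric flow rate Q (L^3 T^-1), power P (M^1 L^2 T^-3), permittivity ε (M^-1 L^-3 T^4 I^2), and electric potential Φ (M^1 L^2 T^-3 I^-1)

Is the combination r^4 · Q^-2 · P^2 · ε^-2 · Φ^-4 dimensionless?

Sum the exponent of each base dimension across the product:
  M: 4·[r]_M − 2·[Q]_M + 2·[P]_M − 2·[ε]_M − 4·[Φ]_M = 4·(0) − 2·(0) + 2·(1) − 2·(-1) − 4·(1) = 0
  L: 4·[r]_L − 2·[Q]_L + 2·[P]_L − 2·[ε]_L − 4·[Φ]_L = 4·(1) − 2·(3) + 2·(2) − 2·(-3) − 4·(2) = 0
  T: 4·[r]_T − 2·[Q]_T + 2·[P]_T − 2·[ε]_T − 4·[Φ]_T = 4·(0) − 2·(-1) + 2·(-3) − 2·(4) − 4·(-3) = 0
  I: 4·[r]_I − 2·[Q]_I + 2·[P]_I − 2·[ε]_I − 4·[Φ]_I = 4·(0) − 2·(0) + 2·(0) − 2·(2) − 4·(-1) = 0
All base exponents vanish — dimensionless.

yes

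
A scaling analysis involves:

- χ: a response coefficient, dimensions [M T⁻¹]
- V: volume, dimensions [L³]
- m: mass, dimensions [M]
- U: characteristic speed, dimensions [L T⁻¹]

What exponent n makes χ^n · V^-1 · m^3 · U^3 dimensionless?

Balance the M exponent: (1)·n from χ, plus −(0) + 3·(1) + 3·(0) = 3 from the rest, must sum to zero.
n + 3 = 0, so n = -3.

-3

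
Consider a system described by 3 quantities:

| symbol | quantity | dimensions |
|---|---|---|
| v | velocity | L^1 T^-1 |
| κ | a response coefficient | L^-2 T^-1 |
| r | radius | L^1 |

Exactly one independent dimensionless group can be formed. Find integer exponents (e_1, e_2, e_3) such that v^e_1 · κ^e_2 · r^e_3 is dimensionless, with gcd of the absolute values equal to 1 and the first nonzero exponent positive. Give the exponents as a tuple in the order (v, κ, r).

L: e_1·(1) + e_2·(-2) + e_3·(1) = 0
T: e_1·(-1) + e_2·(-1) + e_3·(0) = 0
Solving this homogeneous linear system for the smallest-integer solution (first nonzero entry positive) gives (1, -1, -3).

(1, -1, -3)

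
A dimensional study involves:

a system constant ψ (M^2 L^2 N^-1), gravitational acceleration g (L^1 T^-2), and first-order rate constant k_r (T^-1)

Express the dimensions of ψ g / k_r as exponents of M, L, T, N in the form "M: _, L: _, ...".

Collect each base-dimension exponent across the product:
  M: (2) + (0) − (0) = 2
  L: (2) + (1) − (0) = 3
  T: (0) + (-2) − (-1) = -1
  N: (-1) + (0) − (0) = -1
So the dimensions are [M² L³ T⁻¹ N⁻¹].

M: 2, L: 3, T: -1, N: -1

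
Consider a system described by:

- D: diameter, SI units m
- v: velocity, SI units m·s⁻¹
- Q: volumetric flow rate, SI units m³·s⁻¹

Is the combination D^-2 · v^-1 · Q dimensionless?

Sum the exponent of each base dimension across the product:
  M: −2·[D]_M − [v]_M + [Q]_M = −2·(0) − (0) + (0) = 0
  L: −2·[D]_L − [v]_L + [Q]_L = −2·(1) − (1) + (3) = 0
  T: −2·[D]_T − [v]_T + [Q]_T = −2·(0) − (-1) + (-1) = 0
  N: −2·[D]_N − [v]_N + [Q]_N = −2·(0) − (0) + (0) = 0
All base exponents vanish — dimensionless.

yes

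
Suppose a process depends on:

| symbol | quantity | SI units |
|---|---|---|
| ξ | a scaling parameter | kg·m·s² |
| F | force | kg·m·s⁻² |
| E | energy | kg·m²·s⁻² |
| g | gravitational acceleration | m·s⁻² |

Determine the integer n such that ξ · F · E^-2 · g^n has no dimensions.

2

Balance the L exponent: (1)·n from g, plus (1) + (1) − 2·(2) = -2 from the rest, must sum to zero.
n − 2 = 0, so n = 2.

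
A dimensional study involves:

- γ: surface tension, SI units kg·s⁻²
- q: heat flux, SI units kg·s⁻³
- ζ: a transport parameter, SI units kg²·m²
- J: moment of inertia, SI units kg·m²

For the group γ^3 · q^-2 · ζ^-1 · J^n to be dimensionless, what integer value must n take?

1

Balance the M exponent: (1)·n from J, plus 3·(1) − 2·(1) − (2) = -1 from the rest, must sum to zero.
n − 1 = 0, so n = 1.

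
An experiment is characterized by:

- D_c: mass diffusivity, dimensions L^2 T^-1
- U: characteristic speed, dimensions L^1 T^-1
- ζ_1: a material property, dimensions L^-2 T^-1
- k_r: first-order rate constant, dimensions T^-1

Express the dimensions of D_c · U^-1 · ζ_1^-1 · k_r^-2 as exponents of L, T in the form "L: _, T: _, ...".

L: 3, T: 3

Collect each base-dimension exponent across the product:
  L: (2) − (1) − (-2) − 2·(0) = 3
  T: (-1) − (-1) − (-1) − 2·(-1) = 3
So the dimensions are [L³ T³].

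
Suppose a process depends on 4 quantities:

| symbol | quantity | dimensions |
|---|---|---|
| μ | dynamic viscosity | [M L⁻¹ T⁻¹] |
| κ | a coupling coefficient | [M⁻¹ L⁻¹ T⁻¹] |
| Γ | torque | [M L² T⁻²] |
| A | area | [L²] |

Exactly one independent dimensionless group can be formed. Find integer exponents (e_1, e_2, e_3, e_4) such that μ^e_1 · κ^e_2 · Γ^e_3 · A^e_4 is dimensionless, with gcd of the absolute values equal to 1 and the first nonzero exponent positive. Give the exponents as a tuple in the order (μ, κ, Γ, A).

M: e_1·(1) + e_2·(-1) + e_3·(1) + e_4·(0) = 0
L: e_1·(-1) + e_2·(-1) + e_3·(2) + e_4·(2) = 0
T: e_1·(-1) + e_2·(-1) + e_3·(-2) + e_4·(0) = 0
Solving this homogeneous linear system for the smallest-integer solution (first nonzero entry positive) gives (3, 1, -2, 4).

(3, 1, -2, 4)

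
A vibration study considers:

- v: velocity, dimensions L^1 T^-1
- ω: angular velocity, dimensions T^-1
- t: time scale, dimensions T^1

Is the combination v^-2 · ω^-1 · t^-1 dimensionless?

Sum the exponent of each base dimension across the product:
  L: −2·[v]_L − [ω]_L − [t]_L = −2·(1) − (0) − (0) = -2
  T: −2·[v]_T − [ω]_T − [t]_T = −2·(-1) − (-1) − (1) = 2
Net dimensions [L⁻² T²] ≠ [1] — not dimensionless.

no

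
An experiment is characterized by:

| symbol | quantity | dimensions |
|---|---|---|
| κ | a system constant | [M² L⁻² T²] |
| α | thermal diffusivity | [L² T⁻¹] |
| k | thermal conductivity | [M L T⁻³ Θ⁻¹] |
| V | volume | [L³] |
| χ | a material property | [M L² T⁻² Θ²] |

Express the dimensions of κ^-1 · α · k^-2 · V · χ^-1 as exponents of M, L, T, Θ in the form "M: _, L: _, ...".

Collect each base-dimension exponent across the product:
  M: −(2) + (0) − 2·(1) + (0) − (1) = -5
  L: −(-2) + (2) − 2·(1) + (3) − (2) = 3
  T: −(2) + (-1) − 2·(-3) + (0) − (-2) = 5
  Θ: −(0) + (0) − 2·(-1) + (0) − (2) = 0
So the dimensions are [M⁻⁵ L³ T⁵].

M: -5, L: 3, T: 5, Θ: 0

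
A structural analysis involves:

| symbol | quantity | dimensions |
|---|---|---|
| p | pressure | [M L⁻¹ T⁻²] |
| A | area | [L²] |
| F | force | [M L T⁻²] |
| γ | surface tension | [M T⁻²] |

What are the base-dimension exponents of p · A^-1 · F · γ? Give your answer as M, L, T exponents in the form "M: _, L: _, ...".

Collect each base-dimension exponent across the product:
  M: (1) − (0) + (1) + (1) = 3
  L: (-1) − (2) + (1) + (0) = -2
  T: (-2) − (0) + (-2) + (-2) = -6
So the dimensions are [M³ L⁻² T⁻⁶].

M: 3, L: -2, T: -6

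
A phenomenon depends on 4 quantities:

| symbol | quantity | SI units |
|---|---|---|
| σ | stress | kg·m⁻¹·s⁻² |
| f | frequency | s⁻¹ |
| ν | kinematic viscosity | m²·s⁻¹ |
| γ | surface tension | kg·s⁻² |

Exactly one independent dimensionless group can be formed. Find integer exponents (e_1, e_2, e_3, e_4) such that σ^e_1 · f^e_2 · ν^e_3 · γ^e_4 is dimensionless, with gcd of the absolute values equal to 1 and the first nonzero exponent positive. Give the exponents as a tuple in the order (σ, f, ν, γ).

(2, -1, 1, -2)

M: e_1·(1) + e_2·(0) + e_3·(0) + e_4·(1) = 0
L: e_1·(-1) + e_2·(0) + e_3·(2) + e_4·(0) = 0
T: e_1·(-2) + e_2·(-1) + e_3·(-1) + e_4·(-2) = 0
Solving this homogeneous linear system for the smallest-integer solution (first nonzero entry positive) gives (2, -1, 1, -2).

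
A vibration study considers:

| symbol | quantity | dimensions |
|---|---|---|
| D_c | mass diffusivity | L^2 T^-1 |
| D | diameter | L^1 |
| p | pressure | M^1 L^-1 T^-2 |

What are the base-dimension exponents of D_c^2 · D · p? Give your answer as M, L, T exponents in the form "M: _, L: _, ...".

M: 1, L: 4, T: -4

Collect each base-dimension exponent across the product:
  M: 2·(0) + (0) + (1) = 1
  L: 2·(2) + (1) + (-1) = 4
  T: 2·(-1) + (0) + (-2) = -4
So the dimensions are [M L⁴ T⁻⁴].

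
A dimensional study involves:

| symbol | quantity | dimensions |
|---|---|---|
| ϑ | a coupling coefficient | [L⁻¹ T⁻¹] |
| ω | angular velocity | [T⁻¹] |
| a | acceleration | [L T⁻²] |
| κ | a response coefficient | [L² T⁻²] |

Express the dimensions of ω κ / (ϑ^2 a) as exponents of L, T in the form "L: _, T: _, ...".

Collect each base-dimension exponent across the product:
  L: −2·(-1) + (0) − (1) + (2) = 3
  T: −2·(-1) + (-1) − (-2) + (-2) = 1
So the dimensions are [L³ T].

L: 3, T: 1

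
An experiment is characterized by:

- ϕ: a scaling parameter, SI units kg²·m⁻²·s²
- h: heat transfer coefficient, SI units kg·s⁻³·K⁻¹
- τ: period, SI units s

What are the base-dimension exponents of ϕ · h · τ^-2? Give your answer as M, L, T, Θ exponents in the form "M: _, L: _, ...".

Collect each base-dimension exponent across the product:
  M: (2) + (1) − 2·(0) = 3
  L: (-2) + (0) − 2·(0) = -2
  T: (2) + (-3) − 2·(1) = -3
  Θ: (0) + (-1) − 2·(0) = -1
So the dimensions are [M³ L⁻² T⁻³ Θ⁻¹].

M: 3, L: -2, T: -3, Θ: -1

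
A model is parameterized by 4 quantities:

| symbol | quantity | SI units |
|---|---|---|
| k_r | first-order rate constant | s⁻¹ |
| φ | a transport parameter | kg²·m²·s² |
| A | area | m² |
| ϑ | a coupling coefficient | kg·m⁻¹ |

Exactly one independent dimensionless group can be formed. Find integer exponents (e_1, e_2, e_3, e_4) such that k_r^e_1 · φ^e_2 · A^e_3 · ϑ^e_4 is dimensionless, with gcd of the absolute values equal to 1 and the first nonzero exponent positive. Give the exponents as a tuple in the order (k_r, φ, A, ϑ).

M: e_1·(0) + e_2·(2) + e_3·(0) + e_4·(1) = 0
L: e_1·(0) + e_2·(2) + e_3·(2) + e_4·(-1) = 0
T: e_1·(-1) + e_2·(2) + e_3·(0) + e_4·(0) = 0
Solving this homogeneous linear system for the smallest-integer solution (first nonzero entry positive) gives (2, 1, -2, -2).

(2, 1, -2, -2)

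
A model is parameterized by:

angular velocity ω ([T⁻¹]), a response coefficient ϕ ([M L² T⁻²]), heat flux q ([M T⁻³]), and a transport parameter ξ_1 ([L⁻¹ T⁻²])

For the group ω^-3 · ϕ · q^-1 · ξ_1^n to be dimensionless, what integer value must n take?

2

Balance the L exponent: (-1)·n from ξ_1, plus −3·(0) + (2) − (0) = 2 from the rest, must sum to zero.
−n + 2 = 0, so n = 2.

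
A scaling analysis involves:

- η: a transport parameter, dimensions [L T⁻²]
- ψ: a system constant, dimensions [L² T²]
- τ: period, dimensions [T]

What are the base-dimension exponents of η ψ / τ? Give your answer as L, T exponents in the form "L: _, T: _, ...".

L: 3, T: -1

Collect each base-dimension exponent across the product:
  L: (1) + (2) − (0) = 3
  T: (-2) + (2) − (1) = -1
So the dimensions are [L³ T⁻¹].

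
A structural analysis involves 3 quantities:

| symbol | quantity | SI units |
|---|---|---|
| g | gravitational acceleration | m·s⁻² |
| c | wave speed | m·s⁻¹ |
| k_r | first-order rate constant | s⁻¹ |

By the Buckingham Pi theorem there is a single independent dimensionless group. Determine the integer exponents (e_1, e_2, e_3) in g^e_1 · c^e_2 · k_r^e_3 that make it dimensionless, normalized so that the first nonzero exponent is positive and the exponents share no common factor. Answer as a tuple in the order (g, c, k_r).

(1, -1, -1)

L: e_1·(1) + e_2·(1) + e_3·(0) = 0
T: e_1·(-2) + e_2·(-1) + e_3·(-1) = 0
Solving this homogeneous linear system for the smallest-integer solution (first nonzero entry positive) gives (1, -1, -1).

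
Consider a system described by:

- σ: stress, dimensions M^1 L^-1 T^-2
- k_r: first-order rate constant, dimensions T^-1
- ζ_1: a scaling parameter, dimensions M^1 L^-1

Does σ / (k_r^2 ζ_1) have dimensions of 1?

yes

Sum the exponent of each base dimension across the product:
  M: [σ]_M − 2·[k_r]_M − [ζ_1]_M = (1) − 2·(0) − (1) = 0
  L: [σ]_L − 2·[k_r]_L − [ζ_1]_L = (-1) − 2·(0) − (-1) = 0
  T: [σ]_T − 2·[k_r]_T − [ζ_1]_T = (-2) − 2·(-1) − (0) = 0
  N: [σ]_N − 2·[k_r]_N − [ζ_1]_N = (0) − 2·(0) − (0) = 0
All base exponents vanish — dimensionless.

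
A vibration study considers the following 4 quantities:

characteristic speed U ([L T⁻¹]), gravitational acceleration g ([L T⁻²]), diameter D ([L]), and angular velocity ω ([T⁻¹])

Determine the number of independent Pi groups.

There are 4 variables and 2 base dimensions (L, T).
The dimension matrix has rank 2.
Independent dimensionless groups: 4 − 2 = 2.

2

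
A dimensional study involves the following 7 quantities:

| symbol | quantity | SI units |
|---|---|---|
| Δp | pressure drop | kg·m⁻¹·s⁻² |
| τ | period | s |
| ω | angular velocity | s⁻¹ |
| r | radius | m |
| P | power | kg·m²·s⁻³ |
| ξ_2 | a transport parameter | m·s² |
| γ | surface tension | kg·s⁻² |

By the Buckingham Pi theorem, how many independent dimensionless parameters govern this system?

4

There are 7 variables and 3 base dimensions (M, L, T).
The dimension matrix has rank 3.
Independent dimensionless groups: 7 − 3 = 4.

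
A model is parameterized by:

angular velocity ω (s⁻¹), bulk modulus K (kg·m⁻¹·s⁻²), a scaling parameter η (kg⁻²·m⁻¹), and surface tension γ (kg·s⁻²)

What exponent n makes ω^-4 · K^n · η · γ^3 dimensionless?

Balance the M exponent: (1)·n from K, plus −4·(0) + (-2) + 3·(1) = 1 from the rest, must sum to zero.
n + 1 = 0, so n = -1.

-1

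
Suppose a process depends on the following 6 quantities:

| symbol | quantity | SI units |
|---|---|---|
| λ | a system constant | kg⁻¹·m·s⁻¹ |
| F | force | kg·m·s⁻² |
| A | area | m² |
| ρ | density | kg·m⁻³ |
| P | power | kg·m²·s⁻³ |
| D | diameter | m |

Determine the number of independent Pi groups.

There are 6 variables and 3 base dimensions (M, L, T).
The dimension matrix has rank 3.
Independent dimensionless groups: 6 − 3 = 3.

3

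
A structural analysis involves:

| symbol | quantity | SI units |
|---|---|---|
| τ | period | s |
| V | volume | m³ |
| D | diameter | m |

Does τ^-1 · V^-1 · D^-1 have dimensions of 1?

no

Sum the exponent of each base dimension across the product:
  L: −[τ]_L − [V]_L − [D]_L = −(0) − (3) − (1) = -4
  T: −[τ]_T − [V]_T − [D]_T = −(1) − (0) − (0) = -1
Net dimensions [L⁻⁴ T⁻¹] ≠ [1] — not dimensionless.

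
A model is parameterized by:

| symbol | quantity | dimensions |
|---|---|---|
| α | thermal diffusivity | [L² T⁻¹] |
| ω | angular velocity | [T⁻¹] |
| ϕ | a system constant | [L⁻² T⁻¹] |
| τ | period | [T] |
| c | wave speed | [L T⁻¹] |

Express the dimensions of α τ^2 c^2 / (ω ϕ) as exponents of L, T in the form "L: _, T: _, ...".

L: 6, T: 1

Collect each base-dimension exponent across the product:
  L: (2) − (0) − (-2) + 2·(0) + 2·(1) = 6
  T: (-1) − (-1) − (-1) + 2·(1) + 2·(-1) = 1
So the dimensions are [L⁶ T].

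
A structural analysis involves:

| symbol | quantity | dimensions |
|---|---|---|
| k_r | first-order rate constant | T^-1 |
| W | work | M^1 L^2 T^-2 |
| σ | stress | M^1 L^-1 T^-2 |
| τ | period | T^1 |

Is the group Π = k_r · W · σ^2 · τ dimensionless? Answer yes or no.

Sum the exponent of each base dimension across the product:
  M: [k_r]_M + [W]_M + 2·[σ]_M + [τ]_M = (0) + (1) + 2·(1) + (0) = 3
  L: [k_r]_L + [W]_L + 2·[σ]_L + [τ]_L = (0) + (2) + 2·(-1) + (0) = 0
  T: [k_r]_T + [W]_T + 2·[σ]_T + [τ]_T = (-1) + (-2) + 2·(-2) + (1) = -6
Net dimensions [M³ T⁻⁶] ≠ [1] — not dimensionless.

no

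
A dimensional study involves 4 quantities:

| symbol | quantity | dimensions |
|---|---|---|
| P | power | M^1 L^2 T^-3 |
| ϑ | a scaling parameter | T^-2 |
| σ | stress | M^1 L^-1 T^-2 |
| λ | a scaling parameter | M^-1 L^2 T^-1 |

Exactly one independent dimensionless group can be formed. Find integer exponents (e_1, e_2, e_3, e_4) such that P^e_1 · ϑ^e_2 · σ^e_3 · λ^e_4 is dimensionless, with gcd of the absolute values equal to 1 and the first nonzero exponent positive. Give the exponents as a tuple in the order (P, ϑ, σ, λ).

M: e_1·(1) + e_2·(0) + e_3·(1) + e_4·(-1) = 0
L: e_1·(2) + e_2·(0) + e_3·(-1) + e_4·(2) = 0
T: e_1·(-3) + e_2·(-2) + e_3·(-2) + e_4·(-1) = 0
Solving this homogeneous linear system for the smallest-integer solution (first nonzero entry positive) gives (1, 4, -4, -3).

(1, 4, -4, -3)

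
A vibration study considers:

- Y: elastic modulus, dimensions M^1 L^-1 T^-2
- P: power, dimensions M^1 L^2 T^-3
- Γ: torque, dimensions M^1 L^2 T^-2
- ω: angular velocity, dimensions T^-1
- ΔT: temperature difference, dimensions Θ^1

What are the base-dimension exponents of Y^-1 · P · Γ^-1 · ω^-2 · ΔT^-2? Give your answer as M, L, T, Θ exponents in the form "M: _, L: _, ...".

M: -1, L: 1, T: 3, Θ: -2

Collect each base-dimension exponent across the product:
  M: −(1) + (1) − (1) − 2·(0) − 2·(0) = -1
  L: −(-1) + (2) − (2) − 2·(0) − 2·(0) = 1
  T: −(-2) + (-3) − (-2) − 2·(-1) − 2·(0) = 3
  Θ: −(0) + (0) − (0) − 2·(0) − 2·(1) = -2
So the dimensions are [M⁻¹ L T³ Θ⁻²].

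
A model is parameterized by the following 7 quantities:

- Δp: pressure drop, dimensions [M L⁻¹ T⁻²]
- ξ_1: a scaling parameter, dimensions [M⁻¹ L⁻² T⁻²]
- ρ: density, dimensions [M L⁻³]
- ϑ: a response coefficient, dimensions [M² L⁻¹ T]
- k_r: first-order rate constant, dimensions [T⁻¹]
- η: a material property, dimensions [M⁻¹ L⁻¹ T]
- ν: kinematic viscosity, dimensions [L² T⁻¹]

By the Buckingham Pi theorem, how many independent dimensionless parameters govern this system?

There are 7 variables and 3 base dimensions (M, L, T).
The dimension matrix has rank 3.
Independent dimensionless groups: 7 − 3 = 4.

4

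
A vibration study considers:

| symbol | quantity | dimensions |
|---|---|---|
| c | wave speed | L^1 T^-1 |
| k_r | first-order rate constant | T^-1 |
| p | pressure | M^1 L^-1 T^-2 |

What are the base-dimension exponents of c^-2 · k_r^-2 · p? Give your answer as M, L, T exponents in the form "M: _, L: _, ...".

Collect each base-dimension exponent across the product:
  M: −2·(0) − 2·(0) + (1) = 1
  L: −2·(1) − 2·(0) + (-1) = -3
  T: −2·(-1) − 2·(-1) + (-2) = 2
So the dimensions are [M L⁻³ T²].

M: 1, L: -3, T: 2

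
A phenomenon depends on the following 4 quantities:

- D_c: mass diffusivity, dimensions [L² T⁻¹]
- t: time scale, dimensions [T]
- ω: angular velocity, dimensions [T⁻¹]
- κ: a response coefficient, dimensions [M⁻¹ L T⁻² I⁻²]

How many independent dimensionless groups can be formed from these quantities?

1

There are 4 variables and 4 base dimensions (M, L, T, I).
The dimension matrix has rank 3 (less than 4: the dimension vectors are linearly dependent).
Independent dimensionless groups: 4 − 3 = 1.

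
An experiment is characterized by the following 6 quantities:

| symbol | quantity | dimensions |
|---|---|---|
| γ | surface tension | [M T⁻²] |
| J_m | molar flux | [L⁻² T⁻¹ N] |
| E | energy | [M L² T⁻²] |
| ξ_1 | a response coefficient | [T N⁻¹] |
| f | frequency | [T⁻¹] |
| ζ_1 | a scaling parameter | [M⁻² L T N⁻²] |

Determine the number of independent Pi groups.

There are 6 variables and 4 base dimensions (M, L, T, N).
The dimension matrix has rank 4.
Independent dimensionless groups: 6 − 4 = 2.

2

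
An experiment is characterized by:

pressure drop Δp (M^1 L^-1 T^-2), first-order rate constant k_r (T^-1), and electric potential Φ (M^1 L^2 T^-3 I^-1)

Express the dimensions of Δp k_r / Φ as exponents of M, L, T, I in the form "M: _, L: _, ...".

M: 0, L: -3, T: 0, I: 1

Collect each base-dimension exponent across the product:
  M: (1) + (0) − (1) = 0
  L: (-1) + (0) − (2) = -3
  T: (-2) + (-1) − (-3) = 0
  I: (0) + (0) − (-1) = 1
So the dimensions are [L⁻³ I].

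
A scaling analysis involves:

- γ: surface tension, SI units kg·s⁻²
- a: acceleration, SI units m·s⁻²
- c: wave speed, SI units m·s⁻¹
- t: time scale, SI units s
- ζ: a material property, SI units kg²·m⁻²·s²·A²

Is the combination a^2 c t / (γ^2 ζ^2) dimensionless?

Sum the exponent of each base dimension across the product:
  M: −2·[γ]_M + 2·[a]_M + [c]_M + [t]_M − 2·[ζ]_M = −2·(1) + 2·(0) + (0) + (0) − 2·(2) = -6
  L: −2·[γ]_L + 2·[a]_L + [c]_L + [t]_L − 2·[ζ]_L = −2·(0) + 2·(1) + (1) + (0) − 2·(-2) = 7
  T: −2·[γ]_T + 2·[a]_T + [c]_T + [t]_T − 2·[ζ]_T = −2·(-2) + 2·(-2) + (-1) + (1) − 2·(2) = -4
  I: −2·[γ]_I + 2·[a]_I + [c]_I + [t]_I − 2·[ζ]_I = −2·(0) + 2·(0) + (0) + (0) − 2·(2) = -4
Net dimensions [M⁻⁶ L⁷ T⁻⁴ I⁻⁴] ≠ [1] — not dimensionless.

no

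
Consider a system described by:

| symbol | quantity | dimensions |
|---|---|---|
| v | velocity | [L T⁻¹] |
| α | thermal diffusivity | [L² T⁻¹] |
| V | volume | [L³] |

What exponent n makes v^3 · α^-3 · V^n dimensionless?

Balance the L exponent: (3)·n from V, plus 3·(1) − 3·(2) = -3 from the rest, must sum to zero.
3n − 3 = 0, so n = 1.

1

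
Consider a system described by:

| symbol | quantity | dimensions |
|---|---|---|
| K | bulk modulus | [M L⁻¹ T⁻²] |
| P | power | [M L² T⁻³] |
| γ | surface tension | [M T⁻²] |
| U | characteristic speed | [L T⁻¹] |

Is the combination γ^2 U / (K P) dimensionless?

yes

Sum the exponent of each base dimension across the product:
  M: −[K]_M − [P]_M + 2·[γ]_M + [U]_M = −(1) − (1) + 2·(1) + (0) = 0
  L: −[K]_L − [P]_L + 2·[γ]_L + [U]_L = −(-1) − (2) + 2·(0) + (1) = 0
  T: −[K]_T − [P]_T + 2·[γ]_T + [U]_T = −(-2) − (-3) + 2·(-2) + (-1) = 0
All base exponents vanish — dimensionless.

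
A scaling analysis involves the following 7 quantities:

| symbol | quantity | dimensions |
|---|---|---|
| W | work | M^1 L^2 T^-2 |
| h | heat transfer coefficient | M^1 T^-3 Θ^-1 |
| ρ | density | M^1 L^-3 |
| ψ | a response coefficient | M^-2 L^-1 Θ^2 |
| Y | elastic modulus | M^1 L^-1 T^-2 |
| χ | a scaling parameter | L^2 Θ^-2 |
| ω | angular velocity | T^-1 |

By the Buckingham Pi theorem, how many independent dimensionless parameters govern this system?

3

There are 7 variables and 4 base dimensions (M, L, T, Θ).
The dimension matrix has rank 4.
Independent dimensionless groups: 7 − 4 = 3.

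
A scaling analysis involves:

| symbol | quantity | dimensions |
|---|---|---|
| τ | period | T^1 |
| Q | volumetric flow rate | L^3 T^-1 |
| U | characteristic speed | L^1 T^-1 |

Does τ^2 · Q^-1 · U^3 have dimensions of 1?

yes

Sum the exponent of each base dimension across the product:
  L: 2·[τ]_L − [Q]_L + 3·[U]_L = 2·(0) − (3) + 3·(1) = 0
  T: 2·[τ]_T − [Q]_T + 3·[U]_T = 2·(1) − (-1) + 3·(-1) = 0
All base exponents vanish — dimensionless.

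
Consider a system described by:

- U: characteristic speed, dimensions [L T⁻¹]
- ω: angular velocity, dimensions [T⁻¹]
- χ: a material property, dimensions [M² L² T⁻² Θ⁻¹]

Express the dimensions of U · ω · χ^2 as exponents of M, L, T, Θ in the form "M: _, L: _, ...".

Collect each base-dimension exponent across the product:
  M: (0) + (0) + 2·(2) = 4
  L: (1) + (0) + 2·(2) = 5
  T: (-1) + (-1) + 2·(-2) = -6
  Θ: (0) + (0) + 2·(-1) = -2
So the dimensions are [M⁴ L⁵ T⁻⁶ Θ⁻²].

M: 4, L: 5, T: -6, Θ: -2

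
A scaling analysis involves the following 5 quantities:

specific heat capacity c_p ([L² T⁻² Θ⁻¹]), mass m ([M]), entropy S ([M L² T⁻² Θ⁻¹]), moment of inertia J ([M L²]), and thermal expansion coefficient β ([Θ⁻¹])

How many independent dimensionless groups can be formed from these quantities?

1

There are 5 variables and 4 base dimensions (M, L, T, Θ).
The dimension matrix has rank 4.
Independent dimensionless groups: 5 − 4 = 1.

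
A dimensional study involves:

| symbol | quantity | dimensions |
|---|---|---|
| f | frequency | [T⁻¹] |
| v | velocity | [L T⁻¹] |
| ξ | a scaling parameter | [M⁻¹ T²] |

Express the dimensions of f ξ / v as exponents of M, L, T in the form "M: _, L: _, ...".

M: -1, L: -1, T: 2

Collect each base-dimension exponent across the product:
  M: (0) − (0) + (-1) = -1
  L: (0) − (1) + (0) = -1
  T: (-1) − (-1) + (2) = 2
So the dimensions are [M⁻¹ L⁻¹ T²].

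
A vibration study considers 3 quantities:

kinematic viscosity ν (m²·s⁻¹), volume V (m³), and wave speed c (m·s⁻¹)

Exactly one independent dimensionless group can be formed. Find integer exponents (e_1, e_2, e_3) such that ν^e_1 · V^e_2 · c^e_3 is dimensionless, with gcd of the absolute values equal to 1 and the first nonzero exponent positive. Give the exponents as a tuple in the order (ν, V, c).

L: e_1·(2) + e_2·(3) + e_3·(1) = 0
T: e_1·(-1) + e_2·(0) + e_3·(-1) = 0
Solving this homogeneous linear system for the smallest-integer solution (first nonzero entry positive) gives (3, -1, -3).

(3, -1, -3)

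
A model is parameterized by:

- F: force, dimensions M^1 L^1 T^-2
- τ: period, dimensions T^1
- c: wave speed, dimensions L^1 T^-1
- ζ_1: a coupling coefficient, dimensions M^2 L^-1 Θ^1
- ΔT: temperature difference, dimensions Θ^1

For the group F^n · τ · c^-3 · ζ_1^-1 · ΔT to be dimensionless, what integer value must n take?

Balance the M exponent: (1)·n from F, plus (0) − 3·(0) − (2) + (0) = -2 from the rest, must sum to zero.
n − 2 = 0, so n = 2.

2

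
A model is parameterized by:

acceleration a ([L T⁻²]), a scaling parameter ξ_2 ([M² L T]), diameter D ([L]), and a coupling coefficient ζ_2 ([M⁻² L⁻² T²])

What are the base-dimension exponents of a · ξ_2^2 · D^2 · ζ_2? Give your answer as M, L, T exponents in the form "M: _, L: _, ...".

M: 2, L: 3, T: 2

Collect each base-dimension exponent across the product:
  M: (0) + 2·(2) + 2·(0) + (-2) = 2
  L: (1) + 2·(1) + 2·(1) + (-2) = 3
  T: (-2) + 2·(1) + 2·(0) + (2) = 2
So the dimensions are [M² L³ T²].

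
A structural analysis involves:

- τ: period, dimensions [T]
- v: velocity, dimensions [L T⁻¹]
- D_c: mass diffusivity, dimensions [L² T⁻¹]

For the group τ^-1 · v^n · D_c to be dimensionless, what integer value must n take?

Balance the L exponent: (1)·n from v, plus −(0) + (2) = 2 from the rest, must sum to zero.
n + 2 = 0, so n = -2.

-2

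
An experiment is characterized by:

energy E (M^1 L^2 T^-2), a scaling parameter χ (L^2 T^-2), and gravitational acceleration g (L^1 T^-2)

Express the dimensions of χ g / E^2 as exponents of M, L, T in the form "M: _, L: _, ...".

Collect each base-dimension exponent across the product:
  M: −2·(1) + (0) + (0) = -2
  L: −2·(2) + (2) + (1) = -1
  T: −2·(-2) + (-2) + (-2) = 0
So the dimensions are [M⁻² L⁻¹].

M: -2, L: -1, T: 0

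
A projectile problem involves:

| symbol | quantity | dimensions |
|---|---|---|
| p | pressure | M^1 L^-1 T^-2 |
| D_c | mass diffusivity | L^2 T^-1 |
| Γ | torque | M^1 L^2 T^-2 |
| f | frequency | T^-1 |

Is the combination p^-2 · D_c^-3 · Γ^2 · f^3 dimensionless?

Sum the exponent of each base dimension across the product:
  M: −2·[p]_M − 3·[D_c]_M + 2·[Γ]_M + 3·[f]_M = −2·(1) − 3·(0) + 2·(1) + 3·(0) = 0
  L: −2·[p]_L − 3·[D_c]_L + 2·[Γ]_L + 3·[f]_L = −2·(-1) − 3·(2) + 2·(2) + 3·(0) = 0
  T: −2·[p]_T − 3·[D_c]_T + 2·[Γ]_T + 3·[f]_T = −2·(-2) − 3·(-1) + 2·(-2) + 3·(-1) = 0
All base exponents vanish — dimensionless.

yes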